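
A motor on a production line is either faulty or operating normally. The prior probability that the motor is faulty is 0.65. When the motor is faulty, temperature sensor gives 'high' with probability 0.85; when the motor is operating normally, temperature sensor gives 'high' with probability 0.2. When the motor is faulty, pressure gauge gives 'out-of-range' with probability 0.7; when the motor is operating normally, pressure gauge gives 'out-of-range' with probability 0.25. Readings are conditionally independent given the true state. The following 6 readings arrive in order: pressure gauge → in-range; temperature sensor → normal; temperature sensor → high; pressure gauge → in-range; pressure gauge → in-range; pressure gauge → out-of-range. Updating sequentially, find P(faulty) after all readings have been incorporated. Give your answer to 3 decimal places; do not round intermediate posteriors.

After pressure gauge='in-range': P(faulty) = 0.3·0.6500 / (0.3·0.6500 + 0.75·0.3500) ≈ 0.4262
After temperature sensor='normal': P(faulty) = 0.15·0.4262 / (0.15·0.4262 + 0.8·0.5738) ≈ 0.1223
After temperature sensor='high': P(faulty) = 0.85·0.1223 / (0.85·0.1223 + 0.2·0.8777) ≈ 0.3718
After pressure gauge='in-range': P(faulty) = 0.3·0.3718 / (0.3·0.3718 + 0.75·0.6282) ≈ 0.1915
After pressure gauge='in-range': P(faulty) = 0.3·0.1915 / (0.3·0.1915 + 0.75·0.8085) ≈ 0.0865
After pressure gauge='out-of-range': P(faulty) = 0.7·0.0865 / (0.7·0.0865 + 0.25·0.9135) ≈ 0.2096

0.210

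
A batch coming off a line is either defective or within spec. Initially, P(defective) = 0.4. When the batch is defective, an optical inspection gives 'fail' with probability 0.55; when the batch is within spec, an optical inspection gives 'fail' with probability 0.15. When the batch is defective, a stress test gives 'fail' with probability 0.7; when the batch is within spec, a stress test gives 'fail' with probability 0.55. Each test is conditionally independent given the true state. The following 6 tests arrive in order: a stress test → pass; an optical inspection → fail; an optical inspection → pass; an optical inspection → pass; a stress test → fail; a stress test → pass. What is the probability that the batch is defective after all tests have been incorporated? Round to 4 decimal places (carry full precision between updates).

After a stress test='pass': P(defective) = 0.3·0.4000 / (0.3·0.4000 + 0.45·0.6000) ≈ 0.3077
After an optical inspection='fail': P(defective) = 0.55·0.3077 / (0.55·0.3077 + 0.15·0.6923) ≈ 0.6197
After an optical inspection='pass': P(defective) = 0.45·0.6197 / (0.45·0.6197 + 0.85·0.3803) ≈ 0.4632
After an optical inspection='pass': P(defective) = 0.45·0.4632 / (0.45·0.4632 + 0.85·0.5368) ≈ 0.3135
After a stress test='fail': P(defective) = 0.7·0.3135 / (0.7·0.3135 + 0.55·0.6865) ≈ 0.3676
After a stress test='pass': P(defective) = 0.3·0.3676 / (0.3·0.3676 + 0.45·0.6324) ≈ 0.2793

0.2793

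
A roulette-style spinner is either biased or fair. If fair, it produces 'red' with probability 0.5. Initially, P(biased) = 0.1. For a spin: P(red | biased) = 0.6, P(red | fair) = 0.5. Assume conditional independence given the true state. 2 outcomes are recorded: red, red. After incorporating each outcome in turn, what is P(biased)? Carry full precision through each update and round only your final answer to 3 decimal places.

Each posterior becomes the prior for the next update.
After 'red': P(biased) = 0.6·0.1000 / (0.6·0.1000 + 0.5·0.9000) ≈ 0.1176
After 'red': P(biased) = 0.6·0.1176 / (0.6·0.1176 + 0.5·0.8824) ≈ 0.1379

0.138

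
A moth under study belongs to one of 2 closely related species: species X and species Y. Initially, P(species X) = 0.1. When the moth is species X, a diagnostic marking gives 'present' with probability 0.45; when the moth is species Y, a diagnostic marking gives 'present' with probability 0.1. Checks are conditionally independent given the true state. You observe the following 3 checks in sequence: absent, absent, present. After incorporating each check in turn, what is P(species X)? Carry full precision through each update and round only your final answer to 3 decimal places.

0.157

After 'absent': P(species X) = 0.55·0.1000 / (0.55·0.1000 + 0.9·0.9000) ≈ 0.0636
After 'absent': P(species X) = 0.55·0.0636 / (0.55·0.0636 + 0.9·0.9364) ≈ 0.0398
After 'present': P(species X) = 0.45·0.0398 / (0.45·0.0398 + 0.1·0.9602) ≈ 0.1573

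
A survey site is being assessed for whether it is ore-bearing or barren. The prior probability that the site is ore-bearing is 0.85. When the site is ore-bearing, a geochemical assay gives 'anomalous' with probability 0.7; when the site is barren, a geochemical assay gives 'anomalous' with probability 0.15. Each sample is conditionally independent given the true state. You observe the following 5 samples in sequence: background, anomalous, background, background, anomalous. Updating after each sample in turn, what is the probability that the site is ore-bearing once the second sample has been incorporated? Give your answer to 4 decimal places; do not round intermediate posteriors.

0.9032

After 'background': P(ore) = 0.3·0.8500 / (0.3·0.8500 + 0.85·0.1500) ≈ 0.6667
After 'anomalous': P(ore) = 0.7·0.6667 / (0.7·0.6667 + 0.15·0.3333) ≈ 0.9032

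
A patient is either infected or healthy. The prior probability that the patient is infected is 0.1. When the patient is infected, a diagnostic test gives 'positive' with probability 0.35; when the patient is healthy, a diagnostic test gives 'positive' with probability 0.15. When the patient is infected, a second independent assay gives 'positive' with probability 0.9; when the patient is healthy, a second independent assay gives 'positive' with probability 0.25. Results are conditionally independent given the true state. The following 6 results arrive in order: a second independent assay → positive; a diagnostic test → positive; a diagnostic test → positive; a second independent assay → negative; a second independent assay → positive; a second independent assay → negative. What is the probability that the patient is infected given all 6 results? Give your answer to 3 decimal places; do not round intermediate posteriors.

0.122

Apply Bayes' rule sequentially, carrying P(infected) forward.
After a second independent assay='positive': P(infected) = 0.9·0.1000 / (0.9·0.1000 + 0.25·0.9000) ≈ 0.2857
After a diagnostic test='positive': P(infected) = 0.35·0.2857 / (0.35·0.2857 + 0.15·0.7143) ≈ 0.4828
After a diagnostic test='positive': P(infected) = 0.35·0.4828 / (0.35·0.4828 + 0.15·0.5172) ≈ 0.6853
After a second independent assay='negative': P(infected) = 0.1·0.6853 / (0.1·0.6853 + 0.75·0.3147) ≈ 0.2250
After a second independent assay='positive': P(infected) = 0.9·0.2250 / (0.9·0.2250 + 0.25·0.7750) ≈ 0.5111
After a second independent assay='negative': P(infected) = 0.1·0.5111 / (0.1·0.5111 + 0.75·0.4889) ≈ 0.1223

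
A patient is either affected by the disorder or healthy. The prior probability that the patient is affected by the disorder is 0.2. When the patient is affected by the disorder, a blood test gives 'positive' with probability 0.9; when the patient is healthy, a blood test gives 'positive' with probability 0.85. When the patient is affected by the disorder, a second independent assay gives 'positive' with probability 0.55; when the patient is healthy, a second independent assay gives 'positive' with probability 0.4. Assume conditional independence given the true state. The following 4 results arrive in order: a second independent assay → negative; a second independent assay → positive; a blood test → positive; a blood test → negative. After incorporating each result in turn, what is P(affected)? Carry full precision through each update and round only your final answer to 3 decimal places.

After a second independent assay='negative': P(affected) = 0.45·0.2000 / (0.45·0.2000 + 0.6·0.8000) ≈ 0.1579
After a second independent assay='positive': P(affected) = 0.55·0.1579 / (0.55·0.1579 + 0.4·0.8421) ≈ 0.2050
After a blood test='positive': P(affected) = 0.9·0.2050 / (0.9·0.2050 + 0.85·0.7950) ≈ 0.2144
After a blood test='negative': P(affected) = 0.1·0.2144 / (0.1·0.2144 + 0.15·0.7856) ≈ 0.1540

0.154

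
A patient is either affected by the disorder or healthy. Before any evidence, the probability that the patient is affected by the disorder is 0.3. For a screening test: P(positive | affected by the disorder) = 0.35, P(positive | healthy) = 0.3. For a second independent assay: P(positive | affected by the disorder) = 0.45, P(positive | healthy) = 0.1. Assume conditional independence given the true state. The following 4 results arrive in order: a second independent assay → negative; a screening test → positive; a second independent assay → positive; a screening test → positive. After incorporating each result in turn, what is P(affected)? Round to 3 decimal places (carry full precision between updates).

Apply Bayes' rule sequentially, carrying P(affected) forward.
After a second independent assay='negative': P(affected) = 0.55·0.3000 / (0.55·0.3000 + 0.9·0.7000) ≈ 0.2075
After a screening test='positive': P(affected) = 0.35·0.2075 / (0.35·0.2075 + 0.3·0.7925) ≈ 0.2340
After a second independent assay='positive': P(affected) = 0.45·0.2340 / (0.45·0.2340 + 0.1·0.7660) ≈ 0.5789
After a screening test='positive': P(affected) = 0.35·0.5789 / (0.35·0.5789 + 0.3·0.4211) ≈ 0.6160

0.616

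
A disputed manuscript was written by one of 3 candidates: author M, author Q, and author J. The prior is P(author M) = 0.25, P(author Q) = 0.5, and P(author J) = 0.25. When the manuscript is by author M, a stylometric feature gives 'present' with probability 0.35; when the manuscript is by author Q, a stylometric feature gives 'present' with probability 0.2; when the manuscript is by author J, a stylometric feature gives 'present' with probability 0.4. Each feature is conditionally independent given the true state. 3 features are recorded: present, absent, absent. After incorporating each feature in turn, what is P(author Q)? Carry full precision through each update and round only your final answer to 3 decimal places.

0.467

After 'present': normaliser = 0.35·0.2500 + 0.2·0.5000 + 0.4·0.2500; P(author M) ≈ 0.3043, P(author Q) ≈ 0.3478, P(author J) ≈ 0.3478
After 'absent': normaliser = 0.65·0.3043 + 0.8·0.3478 + 0.6·0.3478; P(author M) ≈ 0.2889, P(author Q) ≈ 0.4063, P(author J) ≈ 0.3048
After 'absent': normaliser = 0.65·0.2889 + 0.8·0.4063 + 0.6·0.3048; P(author M) ≈ 0.2699, P(author Q) ≈ 0.4673, P(author J) ≈ 0.2628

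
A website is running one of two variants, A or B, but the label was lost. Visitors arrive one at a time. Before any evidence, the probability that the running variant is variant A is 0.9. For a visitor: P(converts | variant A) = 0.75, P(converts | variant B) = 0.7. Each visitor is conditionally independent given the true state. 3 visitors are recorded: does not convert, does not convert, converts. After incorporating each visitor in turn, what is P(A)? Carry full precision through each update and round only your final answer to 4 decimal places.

0.8701

After 'does not convert': P(A) = 0.25·0.9000 / (0.25·0.9000 + 0.3·0.1000) ≈ 0.8824
After 'does not convert': P(A) = 0.25·0.8824 / (0.25·0.8824 + 0.3·0.1176) ≈ 0.8621
After 'converts': P(A) = 0.75·0.8621 / (0.75·0.8621 + 0.7·0.1379) ≈ 0.8701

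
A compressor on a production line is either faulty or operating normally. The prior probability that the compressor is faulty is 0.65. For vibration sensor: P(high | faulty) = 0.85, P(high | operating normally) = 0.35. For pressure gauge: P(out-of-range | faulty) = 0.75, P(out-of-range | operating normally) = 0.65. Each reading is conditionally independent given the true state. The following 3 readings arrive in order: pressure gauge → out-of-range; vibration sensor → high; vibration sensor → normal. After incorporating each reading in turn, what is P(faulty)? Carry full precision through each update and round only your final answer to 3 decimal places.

0.546

After pressure gauge='out-of-range': P(faulty) = 0.75·0.6500 / (0.75·0.6500 + 0.65·0.3500) ≈ 0.6818
After vibration sensor='high': P(faulty) = 0.85·0.6818 / (0.85·0.6818 + 0.35·0.3182) ≈ 0.8388
After vibration sensor='normal': P(faulty) = 0.15·0.8388 / (0.15·0.8388 + 0.65·0.1612) ≈ 0.5456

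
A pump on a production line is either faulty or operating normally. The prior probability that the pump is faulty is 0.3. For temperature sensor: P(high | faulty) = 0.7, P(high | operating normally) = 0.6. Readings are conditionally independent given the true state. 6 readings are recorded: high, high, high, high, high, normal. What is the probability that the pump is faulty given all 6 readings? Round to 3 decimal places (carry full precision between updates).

After 'high': P(faulty) = 0.7·0.3000 / (0.7·0.3000 + 0.6·0.7000) ≈ 0.3333
After 'high': P(faulty) = 0.7·0.3333 / (0.7·0.3333 + 0.6·0.6667) ≈ 0.3684
After 'high': P(faulty) = 0.7·0.3684 / (0.7·0.3684 + 0.6·0.6316) ≈ 0.4050
After 'high': P(faulty) = 0.7·0.4050 / (0.7·0.4050 + 0.6·0.5950) ≈ 0.4426
After 'high': P(faulty) = 0.7·0.4426 / (0.7·0.4426 + 0.6·0.5574) ≈ 0.4809
After 'normal': P(faulty) = 0.3·0.4809 / (0.3·0.4809 + 0.4·0.5191) ≈ 0.4099

0.410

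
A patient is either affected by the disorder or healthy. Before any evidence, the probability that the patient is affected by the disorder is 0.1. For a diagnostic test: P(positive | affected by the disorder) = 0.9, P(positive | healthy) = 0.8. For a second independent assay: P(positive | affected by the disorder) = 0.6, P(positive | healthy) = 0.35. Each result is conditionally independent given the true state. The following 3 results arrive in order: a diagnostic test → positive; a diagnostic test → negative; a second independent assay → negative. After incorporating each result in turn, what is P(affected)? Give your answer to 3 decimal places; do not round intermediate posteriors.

After a diagnostic test='positive': P(affected) = 0.9·0.1000 / (0.9·0.1000 + 0.8·0.9000) ≈ 0.1111
After a diagnostic test='negative': P(affected) = 0.1·0.1111 / (0.1·0.1111 + 0.2·0.8889) ≈ 0.0588
After a second independent assay='negative': P(affected) = 0.4·0.0588 / (0.4·0.0588 + 0.65·0.9412) ≈ 0.0370

0.037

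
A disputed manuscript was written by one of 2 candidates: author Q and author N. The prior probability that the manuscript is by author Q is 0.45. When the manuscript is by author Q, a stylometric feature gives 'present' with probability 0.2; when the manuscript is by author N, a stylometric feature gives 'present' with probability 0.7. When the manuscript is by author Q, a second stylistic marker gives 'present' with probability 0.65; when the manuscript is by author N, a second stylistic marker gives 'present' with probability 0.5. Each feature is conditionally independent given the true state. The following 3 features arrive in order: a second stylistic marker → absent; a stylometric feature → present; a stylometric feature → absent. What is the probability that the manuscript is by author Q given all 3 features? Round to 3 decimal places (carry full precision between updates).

After a second stylistic marker='absent': P(author Q) = 0.35·0.4500 / (0.35·0.4500 + 0.5·0.5500) ≈ 0.3642
After a stylometric feature='present': P(author Q) = 0.2·0.3642 / (0.2·0.3642 + 0.7·0.6358) ≈ 0.1406
After a stylometric feature='absent': P(author Q) = 0.8·0.1406 / (0.8·0.1406 + 0.3·0.8594) ≈ 0.3038

0.304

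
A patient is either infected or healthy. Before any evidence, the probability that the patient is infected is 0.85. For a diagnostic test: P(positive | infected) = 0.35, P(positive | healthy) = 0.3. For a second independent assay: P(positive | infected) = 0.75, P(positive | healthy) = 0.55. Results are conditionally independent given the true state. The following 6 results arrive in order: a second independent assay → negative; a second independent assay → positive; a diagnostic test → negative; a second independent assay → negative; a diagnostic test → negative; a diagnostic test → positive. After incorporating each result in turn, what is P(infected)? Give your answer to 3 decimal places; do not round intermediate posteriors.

0.706

Apply Bayes' rule sequentially, carrying P(infected) forward.
After a second independent assay='negative': P(infected) = 0.25·0.8500 / (0.25·0.8500 + 0.45·0.1500) ≈ 0.7589
After a second independent assay='positive': P(infected) = 0.75·0.7589 / (0.75·0.7589 + 0.55·0.2411) ≈ 0.8111
After a diagnostic test='negative': P(infected) = 0.65·0.8111 / (0.65·0.8111 + 0.7·0.1889) ≈ 0.7995
After a second independent assay='negative': P(infected) = 0.25·0.7995 / (0.25·0.7995 + 0.45·0.2005) ≈ 0.6889
After a diagnostic test='negative': P(infected) = 0.65·0.6889 / (0.65·0.6889 + 0.7·0.3111) ≈ 0.6728
After a diagnostic test='positive': P(infected) = 0.35·0.6728 / (0.35·0.6728 + 0.3·0.3272) ≈ 0.7058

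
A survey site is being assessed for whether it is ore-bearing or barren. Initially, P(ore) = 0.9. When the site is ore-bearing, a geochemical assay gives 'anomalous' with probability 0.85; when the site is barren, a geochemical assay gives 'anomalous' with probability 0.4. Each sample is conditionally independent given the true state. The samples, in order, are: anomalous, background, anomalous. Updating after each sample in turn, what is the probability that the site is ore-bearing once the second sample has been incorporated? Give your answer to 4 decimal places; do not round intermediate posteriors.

After 'anomalous': P(ore) = 0.85·0.9000 / (0.85·0.9000 + 0.4·0.1000) ≈ 0.9503
After 'background': P(ore) = 0.15·0.9503 / (0.15·0.9503 + 0.6·0.0497) ≈ 0.8270

0.8270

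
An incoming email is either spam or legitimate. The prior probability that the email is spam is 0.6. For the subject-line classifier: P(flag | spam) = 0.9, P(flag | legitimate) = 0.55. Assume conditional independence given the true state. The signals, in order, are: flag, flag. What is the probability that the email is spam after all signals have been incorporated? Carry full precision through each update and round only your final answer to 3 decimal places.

0.801

After 'flag': P(spam) = 0.9·0.6000 / (0.9·0.6000 + 0.55·0.4000) ≈ 0.7105
After 'flag': P(spam) = 0.9·0.7105 / (0.9·0.7105 + 0.55·0.2895) ≈ 0.8007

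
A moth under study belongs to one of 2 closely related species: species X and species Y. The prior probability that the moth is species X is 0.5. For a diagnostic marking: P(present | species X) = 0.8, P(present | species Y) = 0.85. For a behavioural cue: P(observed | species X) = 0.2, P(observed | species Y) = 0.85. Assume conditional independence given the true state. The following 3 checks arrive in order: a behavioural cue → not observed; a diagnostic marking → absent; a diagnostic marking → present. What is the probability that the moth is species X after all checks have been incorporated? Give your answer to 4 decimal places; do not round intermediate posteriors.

0.8700

After a behavioural cue='not observed': P(species X) = 0.8·0.5000 / (0.8·0.5000 + 0.15·0.5000) ≈ 0.8421
After a diagnostic marking='absent': P(species X) = 0.2·0.8421 / (0.2·0.8421 + 0.15·0.1579) ≈ 0.8767
After a diagnostic marking='present': P(species X) = 0.8·0.8767 / (0.8·0.8767 + 0.85·0.1233) ≈ 0.8700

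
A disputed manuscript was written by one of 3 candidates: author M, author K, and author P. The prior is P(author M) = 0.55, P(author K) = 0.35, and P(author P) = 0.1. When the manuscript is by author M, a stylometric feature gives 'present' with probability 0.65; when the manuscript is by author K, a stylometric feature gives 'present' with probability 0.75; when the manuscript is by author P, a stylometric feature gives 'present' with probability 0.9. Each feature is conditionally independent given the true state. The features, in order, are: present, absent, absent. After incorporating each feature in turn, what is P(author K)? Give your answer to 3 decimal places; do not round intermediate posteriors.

0.269

After 'present': normaliser = 0.65·0.5500 + 0.75·0.3500 + 0.9·0.1000; P(author M) ≈ 0.5035, P(author K) ≈ 0.3697, P(author P) ≈ 0.1268
After 'absent': normaliser = 0.35·0.5035 + 0.25·0.3697 + 0.1·0.1268; P(author M) ≈ 0.6264, P(author K) ≈ 0.3285, P(author P) ≈ 0.0451
After 'absent': normaliser = 0.35·0.6264 + 0.25·0.3285 + 0.1·0.0451; P(author M) ≈ 0.7168, P(author K) ≈ 0.2685, P(author P) ≈ 0.0147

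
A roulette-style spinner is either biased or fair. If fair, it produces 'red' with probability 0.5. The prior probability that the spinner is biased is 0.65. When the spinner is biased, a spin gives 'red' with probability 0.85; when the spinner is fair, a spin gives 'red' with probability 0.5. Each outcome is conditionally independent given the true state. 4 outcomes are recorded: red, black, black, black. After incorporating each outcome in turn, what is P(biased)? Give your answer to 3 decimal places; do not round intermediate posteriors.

0.079

Apply Bayes' rule sequentially, carrying P(biased) forward.
After 'red': P(biased) = 0.85·0.6500 / (0.85·0.6500 + 0.5·0.3500) ≈ 0.7595
After 'black': P(biased) = 0.15·0.7595 / (0.15·0.7595 + 0.5·0.2405) ≈ 0.4864
After 'black': P(biased) = 0.15·0.4864 / (0.15·0.4864 + 0.5·0.5136) ≈ 0.2213
After 'black': P(biased) = 0.15·0.2213 / (0.15·0.2213 + 0.5·0.7787) ≈ 0.0785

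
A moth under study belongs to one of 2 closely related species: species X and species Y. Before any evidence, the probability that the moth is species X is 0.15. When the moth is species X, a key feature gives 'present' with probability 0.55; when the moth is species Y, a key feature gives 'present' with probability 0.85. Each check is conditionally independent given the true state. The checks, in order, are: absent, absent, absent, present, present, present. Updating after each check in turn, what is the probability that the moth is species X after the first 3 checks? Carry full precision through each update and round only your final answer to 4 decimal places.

0.8265

Each posterior becomes the prior for the next update.
After 'absent': P(species X) = 0.45·0.1500 / (0.45·0.1500 + 0.15·0.8500) ≈ 0.3462
After 'absent': P(species X) = 0.45·0.3462 / (0.45·0.3462 + 0.15·0.6538) ≈ 0.6136
After 'absent': P(species X) = 0.45·0.6136 / (0.45·0.6136 + 0.15·0.3864) ≈ 0.8265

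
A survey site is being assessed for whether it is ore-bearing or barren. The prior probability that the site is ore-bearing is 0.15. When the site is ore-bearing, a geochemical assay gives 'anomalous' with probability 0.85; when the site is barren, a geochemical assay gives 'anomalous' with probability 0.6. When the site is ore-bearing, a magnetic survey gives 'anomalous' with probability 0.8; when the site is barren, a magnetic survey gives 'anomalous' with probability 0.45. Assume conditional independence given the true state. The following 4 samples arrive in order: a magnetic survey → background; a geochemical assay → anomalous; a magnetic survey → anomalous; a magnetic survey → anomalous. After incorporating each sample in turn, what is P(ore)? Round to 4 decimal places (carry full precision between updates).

Each posterior becomes the prior for the next update.
After a magnetic survey='background': P(ore) = 0.2·0.1500 / (0.2·0.1500 + 0.55·0.8500) ≈ 0.0603
After a geochemical assay='anomalous': P(ore) = 0.85·0.0603 / (0.85·0.0603 + 0.6·0.9397) ≈ 0.0833
After a magnetic survey='anomalous': P(ore) = 0.8·0.0833 / (0.8·0.0833 + 0.45·0.9167) ≈ 0.1391
After a magnetic survey='anomalous': P(ore) = 0.8·0.1391 / (0.8·0.1391 + 0.45·0.8609) ≈ 0.2232

0.2232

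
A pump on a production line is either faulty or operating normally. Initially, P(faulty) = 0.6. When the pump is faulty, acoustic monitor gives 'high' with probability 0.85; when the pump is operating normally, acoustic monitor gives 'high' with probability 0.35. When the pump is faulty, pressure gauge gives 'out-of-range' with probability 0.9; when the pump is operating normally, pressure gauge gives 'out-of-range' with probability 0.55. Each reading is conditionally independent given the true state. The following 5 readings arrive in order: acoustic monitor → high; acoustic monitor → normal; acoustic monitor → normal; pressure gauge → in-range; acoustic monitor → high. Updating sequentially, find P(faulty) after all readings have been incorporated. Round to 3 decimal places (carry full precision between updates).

0.095

After acoustic monitor='high': P(faulty) = 0.85·0.6000 / (0.85·0.6000 + 0.35·0.4000) ≈ 0.7846
After acoustic monitor='normal': P(faulty) = 0.15·0.7846 / (0.15·0.7846 + 0.65·0.2154) ≈ 0.4567
After acoustic monitor='normal': P(faulty) = 0.15·0.4567 / (0.15·0.4567 + 0.65·0.5433) ≈ 0.1625
After pressure gauge='in-range': P(faulty) = 0.1·0.1625 / (0.1·0.1625 + 0.45·0.8375) ≈ 0.0413
After acoustic monitor='high': P(faulty) = 0.85·0.0413 / (0.85·0.0413 + 0.35·0.9587) ≈ 0.0948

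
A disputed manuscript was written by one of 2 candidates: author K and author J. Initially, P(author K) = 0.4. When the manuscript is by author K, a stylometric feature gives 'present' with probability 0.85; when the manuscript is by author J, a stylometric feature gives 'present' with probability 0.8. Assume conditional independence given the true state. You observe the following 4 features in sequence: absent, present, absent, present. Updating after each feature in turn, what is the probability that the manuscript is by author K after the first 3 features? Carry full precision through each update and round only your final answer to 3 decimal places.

0.285

Each posterior becomes the prior for the next update.
After 'absent': P(author K) = 0.15·0.4000 / (0.15·0.4000 + 0.2·0.6000) ≈ 0.3333
After 'present': P(author K) = 0.85·0.3333 / (0.85·0.3333 + 0.8·0.6667) ≈ 0.3469
After 'absent': P(author K) = 0.15·0.3469 / (0.15·0.3469 + 0.2·0.6531) ≈ 0.2849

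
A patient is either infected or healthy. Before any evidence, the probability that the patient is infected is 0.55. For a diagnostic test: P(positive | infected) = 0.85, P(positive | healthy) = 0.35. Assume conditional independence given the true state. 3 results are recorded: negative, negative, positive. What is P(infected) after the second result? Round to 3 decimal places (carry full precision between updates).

After 'negative': P(infected) = 0.15·0.5500 / (0.15·0.5500 + 0.65·0.4500) ≈ 0.2200
After 'negative': P(infected) = 0.15·0.2200 / (0.15·0.2200 + 0.65·0.7800) ≈ 0.0611

0.061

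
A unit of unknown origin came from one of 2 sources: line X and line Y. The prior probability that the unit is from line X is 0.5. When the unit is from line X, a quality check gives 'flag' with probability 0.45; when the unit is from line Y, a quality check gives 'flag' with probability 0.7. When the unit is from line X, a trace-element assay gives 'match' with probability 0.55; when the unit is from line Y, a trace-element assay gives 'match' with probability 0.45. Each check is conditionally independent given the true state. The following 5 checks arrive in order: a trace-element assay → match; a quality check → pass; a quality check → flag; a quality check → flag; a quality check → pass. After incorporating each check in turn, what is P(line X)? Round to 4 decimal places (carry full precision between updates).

Apply Bayes' rule sequentially, carrying P(line X) forward.
After a trace-element assay='match': P(line X) = 0.55·0.5000 / (0.55·0.5000 + 0.45·0.5000) ≈ 0.5500
After a quality check='pass': P(line X) = 0.55·0.5500 / (0.55·0.5500 + 0.3·0.4500) ≈ 0.6914
After a quality check='flag': P(line X) = 0.45·0.6914 / (0.45·0.6914 + 0.7·0.3086) ≈ 0.5902
After a quality check='flag': P(line X) = 0.45·0.5902 / (0.45·0.5902 + 0.7·0.4098) ≈ 0.4808
After a quality check='pass': P(line X) = 0.55·0.4808 / (0.55·0.4808 + 0.3·0.5192) ≈ 0.6293

0.6293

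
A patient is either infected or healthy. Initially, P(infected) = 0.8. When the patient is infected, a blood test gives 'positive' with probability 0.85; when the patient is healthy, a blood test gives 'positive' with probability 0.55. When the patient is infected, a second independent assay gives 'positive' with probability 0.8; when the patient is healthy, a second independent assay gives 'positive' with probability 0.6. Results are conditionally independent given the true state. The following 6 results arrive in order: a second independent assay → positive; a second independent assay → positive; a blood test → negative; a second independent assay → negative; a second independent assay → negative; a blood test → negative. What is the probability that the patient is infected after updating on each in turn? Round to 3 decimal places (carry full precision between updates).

Apply Bayes' rule sequentially, carrying P(infected) forward.
After a second independent assay='positive': P(infected) = 0.8·0.8000 / (0.8·0.8000 + 0.6·0.2000) ≈ 0.8421
After a second independent assay='positive': P(infected) = 0.8·0.8421 / (0.8·0.8421 + 0.6·0.1579) ≈ 0.8767
After a blood test='negative': P(infected) = 0.15·0.8767 / (0.15·0.8767 + 0.45·0.1233) ≈ 0.7033
After a second independent assay='negative': P(infected) = 0.2·0.7033 / (0.2·0.7033 + 0.4·0.2967) ≈ 0.5424
After a second independent assay='negative': P(infected) = 0.2·0.5424 / (0.2·0.5424 + 0.4·0.4576) ≈ 0.3721
After a blood test='negative': P(infected) = 0.15·0.3721 / (0.15·0.3721 + 0.45·0.6279) ≈ 0.1649

0.165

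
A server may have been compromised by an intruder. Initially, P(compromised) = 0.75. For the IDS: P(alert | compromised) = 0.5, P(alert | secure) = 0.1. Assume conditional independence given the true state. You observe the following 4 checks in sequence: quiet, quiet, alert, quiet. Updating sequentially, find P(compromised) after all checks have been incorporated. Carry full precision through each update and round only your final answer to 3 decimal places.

0.720

After 'quiet': P(compromised) = 0.5·0.7500 / (0.5·0.7500 + 0.9·0.2500) ≈ 0.6250
After 'quiet': P(compromised) = 0.5·0.6250 / (0.5·0.6250 + 0.9·0.3750) ≈ 0.4808
After 'alert': P(compromised) = 0.5·0.4808 / (0.5·0.4808 + 0.1·0.5192) ≈ 0.8224
After 'quiet': P(compromised) = 0.5·0.8224 / (0.5·0.8224 + 0.9·0.1776) ≈ 0.7200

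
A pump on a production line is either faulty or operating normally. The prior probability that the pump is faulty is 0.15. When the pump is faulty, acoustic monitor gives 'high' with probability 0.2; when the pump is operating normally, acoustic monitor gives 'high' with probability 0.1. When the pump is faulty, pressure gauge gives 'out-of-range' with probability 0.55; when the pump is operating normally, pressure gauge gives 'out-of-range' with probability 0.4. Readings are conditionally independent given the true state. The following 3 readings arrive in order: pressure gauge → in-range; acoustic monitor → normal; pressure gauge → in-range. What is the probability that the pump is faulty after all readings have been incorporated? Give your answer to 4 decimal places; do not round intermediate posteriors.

After pressure gauge='in-range': P(faulty) = 0.45·0.1500 / (0.45·0.1500 + 0.6·0.8500) ≈ 0.1169
After acoustic monitor='normal': P(faulty) = 0.8·0.1169 / (0.8·0.1169 + 0.9·0.8831) ≈ 0.1053
After pressure gauge='in-range': P(faulty) = 0.45·0.1053 / (0.45·0.1053 + 0.6·0.8947) ≈ 0.0811

0.0811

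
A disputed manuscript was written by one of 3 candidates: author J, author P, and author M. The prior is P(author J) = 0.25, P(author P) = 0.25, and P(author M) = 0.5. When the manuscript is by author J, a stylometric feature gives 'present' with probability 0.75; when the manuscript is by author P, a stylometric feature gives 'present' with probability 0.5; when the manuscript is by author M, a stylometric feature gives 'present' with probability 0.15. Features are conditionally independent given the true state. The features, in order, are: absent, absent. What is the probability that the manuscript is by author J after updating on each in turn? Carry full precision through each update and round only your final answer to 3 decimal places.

0.036

After 'absent': normaliser = 0.25·0.2500 + 0.5·0.2500 + 0.85·0.5000; P(author J) ≈ 0.1020, P(author P) ≈ 0.2041, P(author M) ≈ 0.6939
After 'absent': normaliser = 0.25·0.1020 + 0.5·0.2041 + 0.85·0.6939; P(author J) ≈ 0.0356, P(author P) ≈ 0.1422, P(author M) ≈ 0.8222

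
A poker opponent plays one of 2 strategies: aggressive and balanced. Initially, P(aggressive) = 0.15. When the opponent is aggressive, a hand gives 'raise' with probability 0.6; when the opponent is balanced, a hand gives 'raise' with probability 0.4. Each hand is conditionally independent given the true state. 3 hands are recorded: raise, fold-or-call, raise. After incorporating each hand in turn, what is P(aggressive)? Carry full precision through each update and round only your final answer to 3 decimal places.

After 'raise': P(aggressive) = 0.6·0.1500 / (0.6·0.1500 + 0.4·0.8500) ≈ 0.2093
After 'fold-or-call': P(aggressive) = 0.4·0.2093 / (0.4·0.2093 + 0.6·0.7907) ≈ 0.1500
After 'raise': P(aggressive) = 0.6·0.1500 / (0.6·0.1500 + 0.4·0.8500) ≈ 0.2093

0.209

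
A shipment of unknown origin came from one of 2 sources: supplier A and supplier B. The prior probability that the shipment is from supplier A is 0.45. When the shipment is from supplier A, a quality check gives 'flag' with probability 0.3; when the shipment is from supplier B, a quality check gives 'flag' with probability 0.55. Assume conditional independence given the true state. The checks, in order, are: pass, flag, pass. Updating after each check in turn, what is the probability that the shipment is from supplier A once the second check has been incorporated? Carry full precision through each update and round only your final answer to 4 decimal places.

After 'pass': P(supplier A) = 0.7·0.4500 / (0.7·0.4500 + 0.45·0.5500) ≈ 0.5600
After 'flag': P(supplier A) = 0.3·0.5600 / (0.3·0.5600 + 0.55·0.4400) ≈ 0.4098

0.4098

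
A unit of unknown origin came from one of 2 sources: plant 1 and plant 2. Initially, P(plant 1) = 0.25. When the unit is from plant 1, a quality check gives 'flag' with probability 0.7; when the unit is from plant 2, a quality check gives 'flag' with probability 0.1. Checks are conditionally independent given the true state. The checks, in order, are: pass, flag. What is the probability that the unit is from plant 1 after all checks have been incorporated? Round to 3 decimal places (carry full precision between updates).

0.438

Each posterior becomes the prior for the next update.
After 'pass': P(plant 1) = 0.3·0.2500 / (0.3·0.2500 + 0.9·0.7500) ≈ 0.1000
After 'flag': P(plant 1) = 0.7·0.1000 / (0.7·0.1000 + 0.1·0.9000) ≈ 0.4375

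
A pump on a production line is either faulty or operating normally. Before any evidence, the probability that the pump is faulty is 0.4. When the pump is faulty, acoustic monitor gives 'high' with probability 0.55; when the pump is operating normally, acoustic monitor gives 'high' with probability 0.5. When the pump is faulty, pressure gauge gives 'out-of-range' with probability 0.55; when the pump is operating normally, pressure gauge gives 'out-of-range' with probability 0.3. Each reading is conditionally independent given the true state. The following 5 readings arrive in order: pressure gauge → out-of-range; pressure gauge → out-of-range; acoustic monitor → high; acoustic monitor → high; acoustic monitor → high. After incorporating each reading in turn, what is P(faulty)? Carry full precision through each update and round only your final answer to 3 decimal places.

0.749

After pressure gauge='out-of-range': P(faulty) = 0.55·0.4000 / (0.55·0.4000 + 0.3·0.6000) ≈ 0.5500
After pressure gauge='out-of-range': P(faulty) = 0.55·0.5500 / (0.55·0.5500 + 0.3·0.4500) ≈ 0.6914
After acoustic monitor='high': P(faulty) = 0.55·0.6914 / (0.55·0.6914 + 0.5·0.3086) ≈ 0.7114
After acoustic monitor='high': P(faulty) = 0.55·0.7114 / (0.55·0.7114 + 0.5·0.2886) ≈ 0.7306
After acoustic monitor='high': P(faulty) = 0.55·0.7306 / (0.55·0.7306 + 0.5·0.2694) ≈ 0.7489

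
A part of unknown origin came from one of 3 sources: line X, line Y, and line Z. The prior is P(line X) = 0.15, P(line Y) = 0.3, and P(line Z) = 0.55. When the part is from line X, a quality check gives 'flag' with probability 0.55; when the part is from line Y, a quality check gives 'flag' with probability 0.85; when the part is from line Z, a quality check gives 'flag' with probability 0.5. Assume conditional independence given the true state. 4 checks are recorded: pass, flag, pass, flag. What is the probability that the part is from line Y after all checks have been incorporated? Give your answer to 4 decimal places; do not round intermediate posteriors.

0.1007

Apply Bayes' rule sequentially, carrying P(line Y) forward.
After 'pass': normaliser = 0.45·0.1500 + 0.15·0.3000 + 0.5·0.5500; P(line X) ≈ 0.1742, P(line Y) ≈ 0.1161, P(line Z) ≈ 0.7097
After 'flag': normaliser = 0.55·0.1742 + 0.85·0.1161 + 0.5·0.7097; P(line X) ≈ 0.1744, P(line Y) ≈ 0.1797, P(line Z) ≈ 0.6459
After 'pass': normaliser = 0.45·0.1744 + 0.15·0.1797 + 0.5·0.6459; P(line X) ≈ 0.1832, P(line Y) ≈ 0.0629, P(line Z) ≈ 0.7539
After 'flag': normaliser = 0.55·0.1832 + 0.85·0.0629 + 0.5·0.7539; P(line X) ≈ 0.1897, P(line Y) ≈ 0.1007, P(line Z) ≈ 0.7096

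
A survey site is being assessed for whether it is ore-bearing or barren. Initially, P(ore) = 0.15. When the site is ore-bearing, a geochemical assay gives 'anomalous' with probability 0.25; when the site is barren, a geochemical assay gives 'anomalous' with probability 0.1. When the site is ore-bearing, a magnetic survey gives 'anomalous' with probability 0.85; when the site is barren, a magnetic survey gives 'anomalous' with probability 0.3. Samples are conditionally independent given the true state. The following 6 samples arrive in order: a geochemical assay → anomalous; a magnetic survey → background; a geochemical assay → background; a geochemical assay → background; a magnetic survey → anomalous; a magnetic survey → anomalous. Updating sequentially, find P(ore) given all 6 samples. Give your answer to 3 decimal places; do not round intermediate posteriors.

0.345

After a geochemical assay='anomalous': P(ore) = 0.25·0.1500 / (0.25·0.1500 + 0.1·0.8500) ≈ 0.3061
After a magnetic survey='background': P(ore) = 0.15·0.3061 / (0.15·0.3061 + 0.7·0.6939) ≈ 0.0864
After a geochemical assay='background': P(ore) = 0.75·0.0864 / (0.75·0.0864 + 0.9·0.9136) ≈ 0.0730
After a geochemical assay='background': P(ore) = 0.75·0.0730 / (0.75·0.0730 + 0.9·0.9270) ≈ 0.0616
After a magnetic survey='anomalous': P(ore) = 0.85·0.0616 / (0.85·0.0616 + 0.3·0.9384) ≈ 0.1568
After a magnetic survey='anomalous': P(ore) = 0.85·0.1568 / (0.85·0.1568 + 0.3·0.8432) ≈ 0.3451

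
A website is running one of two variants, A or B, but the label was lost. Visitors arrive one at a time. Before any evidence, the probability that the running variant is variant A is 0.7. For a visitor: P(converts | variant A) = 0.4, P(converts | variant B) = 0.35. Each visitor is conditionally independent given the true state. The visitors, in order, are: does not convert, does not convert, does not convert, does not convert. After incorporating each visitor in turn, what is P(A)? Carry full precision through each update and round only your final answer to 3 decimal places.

After 'does not convert': P(A) = 0.6·0.7000 / (0.6·0.7000 + 0.65·0.3000) ≈ 0.6829
After 'does not convert': P(A) = 0.6·0.6829 / (0.6·0.6829 + 0.65·0.3171) ≈ 0.6653
After 'does not convert': P(A) = 0.6·0.6653 / (0.6·0.6653 + 0.65·0.3347) ≈ 0.6473
After 'does not convert': P(A) = 0.6·0.6473 / (0.6·0.6473 + 0.65·0.3527) ≈ 0.6288

0.629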